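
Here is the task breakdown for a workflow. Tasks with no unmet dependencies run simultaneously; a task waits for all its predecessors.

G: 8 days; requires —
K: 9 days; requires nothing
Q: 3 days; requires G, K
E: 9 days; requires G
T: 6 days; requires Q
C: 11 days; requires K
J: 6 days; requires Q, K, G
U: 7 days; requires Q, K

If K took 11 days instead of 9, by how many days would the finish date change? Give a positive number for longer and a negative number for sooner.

The binding path is K→C = 9+11 = 20; finish at 20 days.
K lies on that path, so at 11 days the path becomes 22 days.
That remains the longest chain; total 22 days.
Change in finish: 22 − 20 = +2 days.

2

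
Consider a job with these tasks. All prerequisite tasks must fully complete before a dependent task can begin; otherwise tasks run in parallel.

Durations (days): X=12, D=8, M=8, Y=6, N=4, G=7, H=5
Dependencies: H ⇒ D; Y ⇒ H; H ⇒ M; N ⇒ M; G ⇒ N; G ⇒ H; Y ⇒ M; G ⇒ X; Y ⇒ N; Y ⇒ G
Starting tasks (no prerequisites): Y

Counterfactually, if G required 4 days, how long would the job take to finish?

23

The binding path is Y→G→H→D = 6+7+5+8 = 26; finish at 26 days.
Since G is critical, the -3 change carries straight to that chain (now 23 days).
No other chain overtakes it, so the finish is 23 days.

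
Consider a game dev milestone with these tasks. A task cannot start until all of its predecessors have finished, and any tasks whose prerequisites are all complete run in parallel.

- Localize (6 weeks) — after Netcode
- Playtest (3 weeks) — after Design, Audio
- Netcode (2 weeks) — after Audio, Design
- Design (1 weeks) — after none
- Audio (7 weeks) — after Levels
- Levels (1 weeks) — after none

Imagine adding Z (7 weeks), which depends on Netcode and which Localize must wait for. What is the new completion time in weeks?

Originally the schedule takes 16 weeks.
With Z inserted, Localize now waits for max(Netcode, Z).
New critical path: Levels→Audio→Netcode→Z→Localize = 1+7+2+7+6 = 23 ⇒ 23 weeks.

23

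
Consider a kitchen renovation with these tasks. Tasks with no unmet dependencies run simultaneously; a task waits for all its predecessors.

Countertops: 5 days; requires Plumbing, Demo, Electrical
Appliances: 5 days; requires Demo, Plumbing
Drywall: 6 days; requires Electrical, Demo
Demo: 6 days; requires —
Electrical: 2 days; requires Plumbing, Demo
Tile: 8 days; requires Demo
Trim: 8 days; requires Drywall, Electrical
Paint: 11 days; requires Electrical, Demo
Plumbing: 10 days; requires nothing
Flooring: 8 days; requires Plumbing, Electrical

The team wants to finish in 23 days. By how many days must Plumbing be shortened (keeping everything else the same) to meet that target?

3

Current finish: 26 days; target: 23.
Plumbing is on every critical path, so each day cut from Plumbing cuts the finish by one (this holds down to a finish of 22).
Need 26 − 23 = 3 days off Plumbing → Plumbing becomes 7 days, finish becomes 23.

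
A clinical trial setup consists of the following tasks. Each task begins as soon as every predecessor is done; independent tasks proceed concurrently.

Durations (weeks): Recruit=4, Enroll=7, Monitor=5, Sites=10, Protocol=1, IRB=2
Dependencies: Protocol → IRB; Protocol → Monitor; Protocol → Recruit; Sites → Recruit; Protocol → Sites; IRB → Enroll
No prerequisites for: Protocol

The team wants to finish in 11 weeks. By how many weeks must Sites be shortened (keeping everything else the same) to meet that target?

4

Current finish: 15 weeks; target: 11.
Sites is on every critical path, so each week cut from Sites cuts the finish by one (this holds down to a finish of 10).
Need 15 − 11 = 4 weeks off Sites → Sites becomes 6 weeks, finish becomes 11.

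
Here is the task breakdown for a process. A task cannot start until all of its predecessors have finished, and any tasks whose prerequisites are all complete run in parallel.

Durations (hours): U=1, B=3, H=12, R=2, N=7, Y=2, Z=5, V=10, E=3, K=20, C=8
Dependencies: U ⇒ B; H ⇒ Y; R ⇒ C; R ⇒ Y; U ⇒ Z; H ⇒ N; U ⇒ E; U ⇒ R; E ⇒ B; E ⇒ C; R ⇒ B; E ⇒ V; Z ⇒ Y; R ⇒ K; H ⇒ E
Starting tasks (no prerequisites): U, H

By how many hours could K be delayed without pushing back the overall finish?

H→E→V = 12+3+10 = 25 sets the makespan at 25 hours.
The longest chain containing K totals 23 hours.
So K can slip 25 − 23 = 2 hours.

2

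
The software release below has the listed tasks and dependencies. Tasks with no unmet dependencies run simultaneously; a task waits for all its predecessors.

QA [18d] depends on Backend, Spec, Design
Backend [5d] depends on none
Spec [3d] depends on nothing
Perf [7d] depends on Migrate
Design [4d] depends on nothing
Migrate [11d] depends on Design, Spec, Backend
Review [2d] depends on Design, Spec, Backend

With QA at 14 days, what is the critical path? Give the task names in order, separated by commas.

The binding path is Backend→QA = 5+18 = 23; finish at 23 days.
Since QA is critical, the -4 change carries straight to that chain (now 19 days).
Now Backend→Migrate→Perf = 5+11+7 = 23 is longest, so the finish becomes 23 days.

Backend, Migrate, Perf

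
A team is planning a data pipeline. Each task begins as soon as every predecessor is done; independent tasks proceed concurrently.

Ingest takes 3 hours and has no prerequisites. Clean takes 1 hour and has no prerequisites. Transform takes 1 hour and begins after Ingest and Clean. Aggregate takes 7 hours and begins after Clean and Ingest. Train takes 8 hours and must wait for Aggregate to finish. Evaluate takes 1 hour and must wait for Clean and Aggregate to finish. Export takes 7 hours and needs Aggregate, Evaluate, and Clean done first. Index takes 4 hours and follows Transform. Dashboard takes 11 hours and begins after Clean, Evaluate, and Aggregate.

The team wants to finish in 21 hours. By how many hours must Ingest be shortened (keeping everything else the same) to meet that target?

1

Current finish: 22 hours; target: 21.
Ingest is on every critical path, so each hour cut from Ingest cuts the finish by one (this holds down to a finish of 20).
Need 22 − 21 = 1 hour off Ingest → Ingest becomes 2 hours, finish becomes 21.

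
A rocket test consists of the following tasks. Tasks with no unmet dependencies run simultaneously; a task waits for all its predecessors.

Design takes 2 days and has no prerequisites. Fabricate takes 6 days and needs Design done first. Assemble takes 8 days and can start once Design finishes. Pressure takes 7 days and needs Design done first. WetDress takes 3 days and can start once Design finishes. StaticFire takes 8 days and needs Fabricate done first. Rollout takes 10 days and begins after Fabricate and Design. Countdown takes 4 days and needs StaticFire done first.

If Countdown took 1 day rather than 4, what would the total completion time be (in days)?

Actual critical path: Design→Fabricate→StaticFire→Countdown = 2+6+8+4 = 20 ⇒ 20 days.
Since Countdown is critical, the -3 change carries straight to that chain (now 17 days).
New critical path: Design→Fabricate→Rollout = 2+6+10 = 18 ⇒ 18 days.

18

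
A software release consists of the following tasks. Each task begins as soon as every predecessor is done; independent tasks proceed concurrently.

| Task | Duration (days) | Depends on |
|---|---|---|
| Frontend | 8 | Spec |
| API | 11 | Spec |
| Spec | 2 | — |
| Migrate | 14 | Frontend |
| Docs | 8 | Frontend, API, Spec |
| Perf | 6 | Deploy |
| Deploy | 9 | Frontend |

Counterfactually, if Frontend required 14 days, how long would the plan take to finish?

As given, the longest chain is Spec→Frontend→Deploy→Perf = 2+8+9+6 = 25, so the finish is 25 days.
Frontend is on the critical path; changing it to 14 makes that path 31 days.
That remains the longest chain; total 31 days.

31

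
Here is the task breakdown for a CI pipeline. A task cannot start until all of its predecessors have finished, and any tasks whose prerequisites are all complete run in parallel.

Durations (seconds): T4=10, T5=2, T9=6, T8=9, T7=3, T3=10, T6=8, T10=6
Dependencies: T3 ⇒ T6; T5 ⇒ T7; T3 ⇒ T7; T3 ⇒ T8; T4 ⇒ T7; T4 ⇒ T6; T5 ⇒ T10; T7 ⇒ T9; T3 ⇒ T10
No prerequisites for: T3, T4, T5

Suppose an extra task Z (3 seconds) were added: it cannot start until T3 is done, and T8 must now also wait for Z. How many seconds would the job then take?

22

Originally the job takes 19 seconds.
With Z inserted, T8 now waits for max(T3, Z).
New critical path: T3→Z→T8 = 10+3+9 = 22 ⇒ 22 seconds.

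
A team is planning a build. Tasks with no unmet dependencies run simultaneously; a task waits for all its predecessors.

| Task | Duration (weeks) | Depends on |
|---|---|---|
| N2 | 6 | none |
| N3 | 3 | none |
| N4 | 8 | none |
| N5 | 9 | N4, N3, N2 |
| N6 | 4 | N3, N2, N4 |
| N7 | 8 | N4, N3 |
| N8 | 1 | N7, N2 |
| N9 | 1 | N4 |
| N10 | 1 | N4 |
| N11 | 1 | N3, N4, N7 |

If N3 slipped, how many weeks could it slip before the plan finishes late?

5

Critical path: N4→N5 = 8+9 = 17, so the finish is 17 weeks.
The longest chain containing N3 totals 12 weeks.
Float = 17 − 12 = 5.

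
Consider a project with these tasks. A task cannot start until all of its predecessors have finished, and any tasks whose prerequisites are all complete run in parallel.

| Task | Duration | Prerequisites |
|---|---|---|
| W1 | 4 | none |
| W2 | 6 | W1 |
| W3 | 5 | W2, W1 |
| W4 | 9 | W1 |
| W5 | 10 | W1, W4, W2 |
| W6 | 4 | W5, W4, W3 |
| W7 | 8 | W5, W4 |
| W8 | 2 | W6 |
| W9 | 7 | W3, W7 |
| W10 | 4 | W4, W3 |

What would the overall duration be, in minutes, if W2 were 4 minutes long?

As given, the longest chain is W1→W4→W5→W7→W9 = 4+9+10+8+7 = 38, so the finish is 38 minutes.
W2 is off the critical path — its longest chain is 35 minutes, giving 3 of slack.
The critical path is still W1→W4→W5→W7→W9; finish is now 38 minutes.

38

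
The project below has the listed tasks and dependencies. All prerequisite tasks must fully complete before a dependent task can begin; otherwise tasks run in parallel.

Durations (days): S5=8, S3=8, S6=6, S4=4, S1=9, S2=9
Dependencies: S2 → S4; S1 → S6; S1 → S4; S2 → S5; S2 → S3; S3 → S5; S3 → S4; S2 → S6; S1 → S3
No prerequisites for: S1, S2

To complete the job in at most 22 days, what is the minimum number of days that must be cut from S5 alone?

3

Current finish: 25 days; target: 22.
S5 is on every critical path, so each day cut from S5 cuts the finish by one (this holds down to a finish of 21).
Need 25 − 22 = 3 days off S5 → S5 becomes 5 days, finish becomes 22.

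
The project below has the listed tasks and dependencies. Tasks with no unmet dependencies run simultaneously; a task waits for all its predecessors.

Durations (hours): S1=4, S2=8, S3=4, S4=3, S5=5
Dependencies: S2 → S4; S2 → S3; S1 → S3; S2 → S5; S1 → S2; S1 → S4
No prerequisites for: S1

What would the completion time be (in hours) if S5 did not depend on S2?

16

Before: longest chain S1→S2→S5 = 4+8+5 = 17, finish 17.
Without S2→S5, S5's earliest start moves from 12 to 0.
New critical path: S1→S2→S3 = 4+8+4 = 16 ⇒ 16 hours.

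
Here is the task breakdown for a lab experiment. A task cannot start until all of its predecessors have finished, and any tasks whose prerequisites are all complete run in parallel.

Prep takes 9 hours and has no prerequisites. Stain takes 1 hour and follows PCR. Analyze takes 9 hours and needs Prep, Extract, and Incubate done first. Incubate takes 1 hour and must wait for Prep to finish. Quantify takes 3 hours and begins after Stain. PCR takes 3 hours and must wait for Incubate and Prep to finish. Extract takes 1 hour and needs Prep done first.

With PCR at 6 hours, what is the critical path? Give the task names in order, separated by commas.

Critical path before the change: Prep→Incubate→Analyze = 9+1+9 = 19 giving 19 hours.
PCR has 2 hours of float (longest path through it is 17).
New critical path: Prep→Incubate→PCR→Stain→Quantify = 9+1+6+1+3 = 20 ⇒ 20 hours.

Prep, Incubate, PCR, Stain, Quantify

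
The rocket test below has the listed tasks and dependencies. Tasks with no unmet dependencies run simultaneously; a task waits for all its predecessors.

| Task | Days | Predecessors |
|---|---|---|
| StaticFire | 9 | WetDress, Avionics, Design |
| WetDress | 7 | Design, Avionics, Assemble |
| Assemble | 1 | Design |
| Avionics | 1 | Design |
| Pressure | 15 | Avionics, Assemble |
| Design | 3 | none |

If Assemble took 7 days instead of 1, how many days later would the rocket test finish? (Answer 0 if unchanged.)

6

As given, the longest chain is Design→Assemble→WetDress→StaticFire = 3+1+7+9 = 20, so the finish is 20 days.
Since Assemble is critical, the +6 change carries straight to that chain (now 26 days).
No other chain overtakes it, so the finish is 26 days.
Change in finish: 26 − 20 = +6 days.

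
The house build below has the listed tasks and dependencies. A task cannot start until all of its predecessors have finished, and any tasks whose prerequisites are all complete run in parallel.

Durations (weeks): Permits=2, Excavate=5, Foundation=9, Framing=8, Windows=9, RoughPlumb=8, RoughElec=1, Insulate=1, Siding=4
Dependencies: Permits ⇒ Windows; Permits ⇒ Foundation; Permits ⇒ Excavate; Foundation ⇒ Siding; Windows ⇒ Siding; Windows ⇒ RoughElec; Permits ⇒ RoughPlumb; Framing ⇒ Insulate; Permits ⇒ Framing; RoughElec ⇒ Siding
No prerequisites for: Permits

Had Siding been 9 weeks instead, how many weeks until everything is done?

The binding path is Permits→Windows→RoughElec→Siding = 2+9+1+4 = 16; finish at 16 weeks.
Since Siding is critical, the +5 change carries straight to that chain (now 21 weeks).
That remains the longest chain; total 21 weeks.

21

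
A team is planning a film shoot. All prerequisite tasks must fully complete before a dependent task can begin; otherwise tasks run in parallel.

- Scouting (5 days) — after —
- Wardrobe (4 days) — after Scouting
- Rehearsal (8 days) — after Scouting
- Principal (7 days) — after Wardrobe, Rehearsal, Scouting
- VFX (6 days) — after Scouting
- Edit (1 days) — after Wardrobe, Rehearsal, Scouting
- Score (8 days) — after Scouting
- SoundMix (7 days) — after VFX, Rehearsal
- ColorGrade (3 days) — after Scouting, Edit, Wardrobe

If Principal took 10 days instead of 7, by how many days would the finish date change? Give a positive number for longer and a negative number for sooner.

Baseline: Scouting→Rehearsal→Principal = 5+8+7 = 20 → 20 days.
Principal lies on that path, so at 10 days the path becomes 23 days.
The critical path is still Scouting→Rehearsal→Principal; finish is now 23 days.
Change in finish: 23 − 20 = +3 days.

3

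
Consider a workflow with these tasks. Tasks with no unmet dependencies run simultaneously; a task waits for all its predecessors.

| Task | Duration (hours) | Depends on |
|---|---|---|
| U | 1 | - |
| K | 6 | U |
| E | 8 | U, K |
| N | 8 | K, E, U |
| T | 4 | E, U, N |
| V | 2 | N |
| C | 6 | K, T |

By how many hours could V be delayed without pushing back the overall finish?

8

The longest chain is U→K→E→N→T→C = 1+6+8+8+4+6 = 33; overall finish 33 hours.
The longest chain containing V totals 25 hours.
Slack of V = 31 − 23 = 8 hours.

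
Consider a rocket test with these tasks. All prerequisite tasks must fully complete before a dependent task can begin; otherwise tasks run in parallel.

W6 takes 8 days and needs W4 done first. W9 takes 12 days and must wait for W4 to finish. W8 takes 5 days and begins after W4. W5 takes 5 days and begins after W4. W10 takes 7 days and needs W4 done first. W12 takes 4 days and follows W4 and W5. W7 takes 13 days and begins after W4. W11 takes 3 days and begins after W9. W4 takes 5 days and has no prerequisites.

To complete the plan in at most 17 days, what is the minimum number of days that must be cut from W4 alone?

Current finish: 20 days; target: 17.
W4 is on every critical path, so each day cut from W4 cuts the finish by one (this holds down to a finish of 16).
Need 20 − 17 = 3 days off W4 → W4 becomes 2 days, finish becomes 17.

3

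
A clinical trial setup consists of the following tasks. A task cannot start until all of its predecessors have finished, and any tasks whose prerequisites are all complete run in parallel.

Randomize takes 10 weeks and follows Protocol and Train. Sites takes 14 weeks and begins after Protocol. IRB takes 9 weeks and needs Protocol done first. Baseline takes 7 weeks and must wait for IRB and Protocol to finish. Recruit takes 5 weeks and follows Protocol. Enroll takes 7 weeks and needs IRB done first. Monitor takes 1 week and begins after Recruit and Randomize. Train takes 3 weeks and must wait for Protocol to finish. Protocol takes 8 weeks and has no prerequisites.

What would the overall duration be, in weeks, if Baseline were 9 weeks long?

As given, the longest chain is Protocol→IRB→Baseline = 8+9+7 = 24, so the finish is 24 weeks.
Baseline is on the critical path; changing it to 9 makes that path 26 weeks.
That remains the longest chain; total 26 weeks.

26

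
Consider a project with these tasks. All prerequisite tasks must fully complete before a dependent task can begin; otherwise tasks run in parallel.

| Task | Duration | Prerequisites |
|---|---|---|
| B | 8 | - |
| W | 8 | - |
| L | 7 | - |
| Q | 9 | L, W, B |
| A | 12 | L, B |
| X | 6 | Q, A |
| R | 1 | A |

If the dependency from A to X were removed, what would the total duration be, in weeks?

With the dependency in place, B→A→X = 8+12+6 = 26 sets the finish at 26 weeks.
Without A→X, X's earliest start moves from 20 to 17.
After: B→Q→X = 8+9+6 = 23 → 23 weeks.

23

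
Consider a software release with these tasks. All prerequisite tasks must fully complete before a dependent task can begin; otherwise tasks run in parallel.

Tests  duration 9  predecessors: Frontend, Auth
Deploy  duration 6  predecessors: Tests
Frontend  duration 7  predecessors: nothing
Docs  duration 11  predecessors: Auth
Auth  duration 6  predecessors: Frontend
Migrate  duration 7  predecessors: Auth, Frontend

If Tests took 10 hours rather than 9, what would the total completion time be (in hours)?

29

Critical path before the change: Frontend→Auth→Tests→Deploy = 7+6+9+6 = 28 giving 28 hours.
Tests lies on that path, so at 10 hours the path becomes 29 hours.
The critical path is still Frontend→Auth→Tests→Deploy; finish is now 29 hours.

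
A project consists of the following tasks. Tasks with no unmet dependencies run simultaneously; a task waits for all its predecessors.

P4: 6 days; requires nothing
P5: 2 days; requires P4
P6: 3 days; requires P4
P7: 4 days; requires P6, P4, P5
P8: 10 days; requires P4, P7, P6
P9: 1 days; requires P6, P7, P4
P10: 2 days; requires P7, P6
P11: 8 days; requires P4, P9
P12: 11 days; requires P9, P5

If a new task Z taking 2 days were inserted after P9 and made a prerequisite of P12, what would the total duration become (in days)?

Originally the job takes 25 days.
With Z inserted, P12 now waits for max(P9, P5, Z).
New critical path: P4→P6→P7→P9→Z→P12 = 6+3+4+1+2+11 = 27 ⇒ 27 days.

27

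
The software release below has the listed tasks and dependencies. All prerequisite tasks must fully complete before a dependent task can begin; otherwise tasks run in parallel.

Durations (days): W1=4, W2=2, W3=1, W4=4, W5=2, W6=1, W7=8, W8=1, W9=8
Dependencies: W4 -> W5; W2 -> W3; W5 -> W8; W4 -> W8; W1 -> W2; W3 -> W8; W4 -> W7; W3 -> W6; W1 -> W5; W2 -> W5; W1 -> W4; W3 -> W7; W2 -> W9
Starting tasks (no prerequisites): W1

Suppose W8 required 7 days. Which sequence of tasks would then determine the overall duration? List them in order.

W1, W4, W5, W8

Critical path before the change: W1→W4→W7 = 4+4+8 = 16 giving 16 days.
W8 has 5 days of float (longest path through it is 11).
Now W1→W4→W5→W8 = 4+4+2+7 = 17 is longest, so the finish becomes 17 days.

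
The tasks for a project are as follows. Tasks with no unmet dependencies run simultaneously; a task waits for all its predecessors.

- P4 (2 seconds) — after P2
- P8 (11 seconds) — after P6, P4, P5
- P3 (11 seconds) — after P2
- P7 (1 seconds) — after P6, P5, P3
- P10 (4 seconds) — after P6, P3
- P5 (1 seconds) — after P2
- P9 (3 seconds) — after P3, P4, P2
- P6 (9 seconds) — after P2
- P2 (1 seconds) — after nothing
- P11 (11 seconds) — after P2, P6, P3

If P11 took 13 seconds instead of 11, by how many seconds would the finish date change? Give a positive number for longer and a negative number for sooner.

Baseline: P2→P3→P11 = 1+11+11 = 23 → 23 seconds.
P11 is on the critical path; changing it to 13 makes that path 25 seconds.
That remains the longest chain; total 25 seconds.
Change in finish: 25 − 23 = +2 seconds.

2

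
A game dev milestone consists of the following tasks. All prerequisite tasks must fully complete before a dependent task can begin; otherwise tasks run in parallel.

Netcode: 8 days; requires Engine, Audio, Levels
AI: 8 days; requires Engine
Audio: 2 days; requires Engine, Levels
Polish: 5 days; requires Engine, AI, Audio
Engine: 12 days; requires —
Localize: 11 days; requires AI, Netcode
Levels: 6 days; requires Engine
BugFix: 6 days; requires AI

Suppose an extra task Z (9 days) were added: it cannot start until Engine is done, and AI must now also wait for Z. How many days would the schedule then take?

40

Originally the schedule takes 39 days.
With Z inserted, AI now waits for max(Engine, Z).
New critical path: Engine→Z→AI→Localize = 12+9+8+11 = 40 ⇒ 40 days.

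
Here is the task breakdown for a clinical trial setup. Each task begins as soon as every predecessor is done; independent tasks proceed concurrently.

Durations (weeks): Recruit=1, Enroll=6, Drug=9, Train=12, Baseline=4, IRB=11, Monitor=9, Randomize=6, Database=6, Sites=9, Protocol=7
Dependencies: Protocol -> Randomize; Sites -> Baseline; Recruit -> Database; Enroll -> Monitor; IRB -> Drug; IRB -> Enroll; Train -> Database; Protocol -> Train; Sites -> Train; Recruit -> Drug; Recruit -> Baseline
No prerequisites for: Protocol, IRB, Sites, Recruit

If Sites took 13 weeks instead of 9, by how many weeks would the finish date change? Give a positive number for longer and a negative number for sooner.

As given, the longest chain is Sites→Train→Database = 9+12+6 = 27, so the finish is 27 weeks.
Sites lies on that path, so at 13 weeks the path becomes 31 weeks.
The critical path is still Sites→Train→Database; finish is now 31 weeks.
Change in finish: 31 − 27 = +4 weeks.

4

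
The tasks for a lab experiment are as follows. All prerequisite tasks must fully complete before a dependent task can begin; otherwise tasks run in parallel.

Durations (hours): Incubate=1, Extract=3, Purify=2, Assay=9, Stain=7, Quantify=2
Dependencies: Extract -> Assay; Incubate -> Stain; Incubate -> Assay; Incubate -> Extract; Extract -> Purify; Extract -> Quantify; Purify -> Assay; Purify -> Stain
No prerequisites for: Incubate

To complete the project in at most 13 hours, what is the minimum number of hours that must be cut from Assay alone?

Current finish: 15 hours; target: 13.
Assay is on every critical path, so each hour cut from Assay cuts the finish by one (this holds down to a finish of 13).
Need 15 − 13 = 2 hours off Assay → Assay becomes 7 hours, finish becomes 13.

2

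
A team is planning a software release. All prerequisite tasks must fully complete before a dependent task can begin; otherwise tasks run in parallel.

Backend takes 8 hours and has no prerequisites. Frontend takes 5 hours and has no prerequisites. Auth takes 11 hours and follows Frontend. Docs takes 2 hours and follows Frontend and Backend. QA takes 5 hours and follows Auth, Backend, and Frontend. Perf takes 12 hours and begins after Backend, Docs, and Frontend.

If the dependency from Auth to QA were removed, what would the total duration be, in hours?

22

Before: longest chain Backend→Docs→Perf = 8+2+12 = 22, finish 22.
Without Auth→QA, QA's earliest start moves from 16 to 8.
New critical path: Backend→Docs→Perf = 8+2+12 = 22 ⇒ 22 hours.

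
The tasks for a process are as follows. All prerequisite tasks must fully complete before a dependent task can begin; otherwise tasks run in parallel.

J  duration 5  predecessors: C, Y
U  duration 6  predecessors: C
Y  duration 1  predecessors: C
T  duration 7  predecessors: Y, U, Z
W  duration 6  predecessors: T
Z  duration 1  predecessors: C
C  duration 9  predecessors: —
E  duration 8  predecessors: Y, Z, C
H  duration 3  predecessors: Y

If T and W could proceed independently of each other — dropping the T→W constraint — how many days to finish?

22

Original critical path: C→U→T→W = 9+6+7+6 = 28 ⇒ 28 days.
Without T→W, W's earliest start moves from 22 to 0.
New critical path: C→U→T = 9+6+7 = 22 ⇒ 22 days.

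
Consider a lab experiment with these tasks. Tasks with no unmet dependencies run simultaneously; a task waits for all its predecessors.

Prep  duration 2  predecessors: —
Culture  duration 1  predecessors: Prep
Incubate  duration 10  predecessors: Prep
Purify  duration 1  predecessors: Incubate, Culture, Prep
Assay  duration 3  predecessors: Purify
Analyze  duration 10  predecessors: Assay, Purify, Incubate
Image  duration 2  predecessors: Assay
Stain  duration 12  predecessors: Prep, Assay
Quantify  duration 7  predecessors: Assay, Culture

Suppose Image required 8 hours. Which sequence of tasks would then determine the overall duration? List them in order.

Prep, Incubate, Purify, Assay, Stain

Critical path before the change: Prep→Incubate→Purify→Assay→Stain = 2+10+1+3+12 = 28 giving 28 hours.
Image is off the critical path — its longest chain is 18 hours, giving 10 of slack.
The critical path is still Prep→Incubate→Purify→Assay→Stain; finish is now 28 hours.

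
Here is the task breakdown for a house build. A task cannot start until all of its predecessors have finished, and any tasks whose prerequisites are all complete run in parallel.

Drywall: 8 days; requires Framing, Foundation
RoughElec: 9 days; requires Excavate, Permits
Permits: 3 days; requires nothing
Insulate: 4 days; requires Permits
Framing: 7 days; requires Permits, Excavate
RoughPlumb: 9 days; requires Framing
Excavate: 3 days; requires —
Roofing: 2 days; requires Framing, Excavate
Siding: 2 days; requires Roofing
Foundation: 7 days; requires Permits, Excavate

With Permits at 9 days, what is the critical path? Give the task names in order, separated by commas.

Permits, Framing, RoughPlumb

Critical path before the change: Permits→Framing→RoughPlumb = 3+7+9 = 19 giving 19 days.
Permits lies on that path, so at 9 days the path becomes 25 days.
The critical path is still Permits→Framing→RoughPlumb; finish is now 25 days.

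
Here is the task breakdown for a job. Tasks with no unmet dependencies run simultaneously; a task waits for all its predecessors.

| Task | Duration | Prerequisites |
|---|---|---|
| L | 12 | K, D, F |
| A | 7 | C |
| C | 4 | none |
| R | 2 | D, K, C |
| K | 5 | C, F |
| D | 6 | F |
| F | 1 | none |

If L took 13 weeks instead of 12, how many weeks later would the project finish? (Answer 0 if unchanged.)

1

The binding path is C→K→L = 4+5+12 = 21; finish at 21 weeks.
L is on the critical path; changing it to 13 makes that path 22 weeks.
That remains the longest chain; total 22 weeks.
Change in finish: 22 − 21 = +1 weeks.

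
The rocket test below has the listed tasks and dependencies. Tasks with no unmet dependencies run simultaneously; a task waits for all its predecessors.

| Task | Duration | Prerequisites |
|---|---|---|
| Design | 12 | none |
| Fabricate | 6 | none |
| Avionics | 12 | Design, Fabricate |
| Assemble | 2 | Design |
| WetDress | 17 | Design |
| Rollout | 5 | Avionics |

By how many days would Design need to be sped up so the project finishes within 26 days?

3

Current finish: 29 days; target: 26.
Design is on every critical path, so each day cut from Design cuts the finish by one (this holds down to a finish of 23).
Need 29 − 26 = 3 days off Design → Design becomes 9 days, finish becomes 26.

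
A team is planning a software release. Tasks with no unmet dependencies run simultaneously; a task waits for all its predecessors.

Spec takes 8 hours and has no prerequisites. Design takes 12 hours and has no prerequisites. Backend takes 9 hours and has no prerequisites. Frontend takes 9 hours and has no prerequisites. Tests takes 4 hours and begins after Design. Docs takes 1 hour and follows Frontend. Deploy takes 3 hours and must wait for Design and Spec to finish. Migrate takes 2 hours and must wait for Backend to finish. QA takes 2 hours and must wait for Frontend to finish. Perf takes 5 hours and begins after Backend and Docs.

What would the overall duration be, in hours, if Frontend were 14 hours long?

20

The binding path is Design→Tests = 12+4 = 16; finish at 16 hours.
Frontend is off the critical path — its longest chain is 15 hours, giving 1 of slack.
New critical path: Frontend→Docs→Perf = 14+1+5 = 20 ⇒ 20 hours.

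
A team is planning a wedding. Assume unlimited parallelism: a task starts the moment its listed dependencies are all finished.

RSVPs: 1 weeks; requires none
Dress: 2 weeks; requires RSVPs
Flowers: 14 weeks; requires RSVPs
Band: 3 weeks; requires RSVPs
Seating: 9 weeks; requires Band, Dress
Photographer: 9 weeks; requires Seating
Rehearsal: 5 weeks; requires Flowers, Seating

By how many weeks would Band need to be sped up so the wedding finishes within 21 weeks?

1

Current finish: 22 weeks; target: 21.
Band is on every critical path, so each week cut from Band cuts the finish by one (this holds down to a finish of 21).
Need 22 − 21 = 1 week off Band → Band becomes 2 weeks, finish becomes 21.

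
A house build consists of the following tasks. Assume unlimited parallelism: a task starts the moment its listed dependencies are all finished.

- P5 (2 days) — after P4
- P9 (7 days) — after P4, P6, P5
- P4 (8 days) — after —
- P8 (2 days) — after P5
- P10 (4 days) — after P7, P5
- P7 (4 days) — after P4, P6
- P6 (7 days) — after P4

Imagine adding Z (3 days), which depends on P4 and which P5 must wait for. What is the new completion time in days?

Originally the house build takes 23 days.
With Z inserted, P5 now waits for max(P4, Z).
New critical path: P4→P6→P7→P10 = 8+7+4+4 = 23 ⇒ 23 days.

23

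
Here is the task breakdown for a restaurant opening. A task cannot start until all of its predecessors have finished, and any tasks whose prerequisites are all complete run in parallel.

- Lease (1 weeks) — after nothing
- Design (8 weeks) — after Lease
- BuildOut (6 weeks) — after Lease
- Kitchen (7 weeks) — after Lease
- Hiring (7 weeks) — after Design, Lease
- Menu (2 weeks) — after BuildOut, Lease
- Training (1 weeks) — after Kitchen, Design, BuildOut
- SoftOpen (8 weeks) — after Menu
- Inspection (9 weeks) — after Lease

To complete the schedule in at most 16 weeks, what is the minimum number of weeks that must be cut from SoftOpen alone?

Current finish: 17 weeks; target: 16.
SoftOpen is on every critical path, so each week cut from SoftOpen cuts the finish by one (this holds down to a finish of 16).
Need 17 − 16 = 1 week off SoftOpen → SoftOpen becomes 7 weeks, finish becomes 16.

1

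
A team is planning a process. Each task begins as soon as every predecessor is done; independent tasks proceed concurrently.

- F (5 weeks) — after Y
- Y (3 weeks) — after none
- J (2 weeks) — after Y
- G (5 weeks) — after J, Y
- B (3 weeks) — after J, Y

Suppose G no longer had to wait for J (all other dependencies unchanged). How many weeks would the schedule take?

8

Before: longest chain Y→J→G = 3+2+5 = 10, finish 10.
Without J→G, G's earliest start moves from 5 to 3.
After: Y→J→B = 3+2+3 = 8 → 8 weeks.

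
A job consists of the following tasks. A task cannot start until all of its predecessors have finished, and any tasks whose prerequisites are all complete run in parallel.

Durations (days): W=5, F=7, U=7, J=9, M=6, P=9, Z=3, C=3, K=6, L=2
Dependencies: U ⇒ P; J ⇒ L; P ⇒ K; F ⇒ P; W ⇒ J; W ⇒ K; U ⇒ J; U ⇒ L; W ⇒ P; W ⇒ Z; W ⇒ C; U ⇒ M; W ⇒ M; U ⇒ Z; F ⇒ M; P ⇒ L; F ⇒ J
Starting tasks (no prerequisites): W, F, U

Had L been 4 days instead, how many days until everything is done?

22

As given, the longest chain is F→P→K = 7+9+6 = 22, so the finish is 22 days.
L is off the critical path — its longest chain is 18 days, giving 4 of slack.
The critical path is still F→P→K; finish is now 22 days.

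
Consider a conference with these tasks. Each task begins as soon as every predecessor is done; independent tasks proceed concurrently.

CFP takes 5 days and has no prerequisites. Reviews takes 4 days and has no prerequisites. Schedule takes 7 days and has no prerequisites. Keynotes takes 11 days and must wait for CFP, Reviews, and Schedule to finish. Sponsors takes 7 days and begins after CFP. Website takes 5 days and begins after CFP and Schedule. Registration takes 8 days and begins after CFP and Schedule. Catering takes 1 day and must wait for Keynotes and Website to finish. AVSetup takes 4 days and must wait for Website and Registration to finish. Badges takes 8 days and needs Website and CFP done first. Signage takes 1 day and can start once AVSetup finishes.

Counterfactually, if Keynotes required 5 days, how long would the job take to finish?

Critical path before the change: Schedule→Website→Badges = 7+5+8 = 20 giving 20 days.
Keynotes has 1 day of float (longest path through it is 19).
That remains the longest chain; total 20 days.

20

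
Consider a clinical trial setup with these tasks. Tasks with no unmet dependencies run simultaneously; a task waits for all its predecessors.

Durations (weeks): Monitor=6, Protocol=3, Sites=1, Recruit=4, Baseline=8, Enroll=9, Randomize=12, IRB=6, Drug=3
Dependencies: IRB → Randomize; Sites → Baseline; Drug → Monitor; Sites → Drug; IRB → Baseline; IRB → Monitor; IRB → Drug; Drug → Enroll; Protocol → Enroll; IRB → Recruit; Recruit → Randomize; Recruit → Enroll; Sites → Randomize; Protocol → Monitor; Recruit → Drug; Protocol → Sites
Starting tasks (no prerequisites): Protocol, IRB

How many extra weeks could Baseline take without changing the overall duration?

Critical path: IRB→Recruit→Randomize = 6+4+12 = 22, so the finish is 22 weeks.
Longest path through Baseline: 14 weeks (earliest finish 14, latest finish 22).
So Baseline can slip 22 − 14 = 8 weeks.

8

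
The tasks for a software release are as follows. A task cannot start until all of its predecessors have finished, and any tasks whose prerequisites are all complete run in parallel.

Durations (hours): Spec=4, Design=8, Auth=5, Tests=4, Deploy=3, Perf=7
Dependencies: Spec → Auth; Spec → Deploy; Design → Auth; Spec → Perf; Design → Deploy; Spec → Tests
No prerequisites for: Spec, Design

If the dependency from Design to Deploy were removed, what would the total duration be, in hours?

Before: longest chain Design→Auth = 8+5 = 13, finish 13.
Without Design→Deploy, Deploy's earliest start moves from 8 to 4.
New critical path: Design→Auth = 8+5 = 13 ⇒ 13 hours.

13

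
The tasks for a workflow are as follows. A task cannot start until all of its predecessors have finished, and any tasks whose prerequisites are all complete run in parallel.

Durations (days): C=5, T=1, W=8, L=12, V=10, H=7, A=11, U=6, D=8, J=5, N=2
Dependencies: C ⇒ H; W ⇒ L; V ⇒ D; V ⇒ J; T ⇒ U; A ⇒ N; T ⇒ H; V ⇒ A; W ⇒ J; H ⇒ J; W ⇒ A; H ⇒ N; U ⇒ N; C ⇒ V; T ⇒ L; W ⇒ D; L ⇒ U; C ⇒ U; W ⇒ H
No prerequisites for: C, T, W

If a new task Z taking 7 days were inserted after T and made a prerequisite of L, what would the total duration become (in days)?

Originally the job takes 28 days.
With Z inserted, L now waits for max(T, W, Z).
New critical path: C→V→A→N = 5+10+11+2 = 28 ⇒ 28 days.

28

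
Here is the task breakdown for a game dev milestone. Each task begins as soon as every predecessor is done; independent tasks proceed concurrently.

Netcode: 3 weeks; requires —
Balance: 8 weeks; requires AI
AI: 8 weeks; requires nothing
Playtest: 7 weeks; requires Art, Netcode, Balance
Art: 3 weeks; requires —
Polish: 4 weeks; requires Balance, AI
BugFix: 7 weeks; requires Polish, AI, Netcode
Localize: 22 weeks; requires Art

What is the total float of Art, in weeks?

AI→Balance→Polish→BugFix = 8+8+4+7 = 27 sets the makespan at 27 weeks.
The longest chain containing Art totals 25 weeks.
Slack of Art = 2 − 0 = 2 weeks.

2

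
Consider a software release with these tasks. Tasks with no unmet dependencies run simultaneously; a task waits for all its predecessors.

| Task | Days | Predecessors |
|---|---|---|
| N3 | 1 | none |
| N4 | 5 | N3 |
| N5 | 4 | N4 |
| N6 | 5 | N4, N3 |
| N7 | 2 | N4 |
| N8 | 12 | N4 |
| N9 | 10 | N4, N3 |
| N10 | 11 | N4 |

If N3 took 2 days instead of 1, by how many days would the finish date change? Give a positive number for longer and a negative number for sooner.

1

As given, the longest chain is N3→N4→N8 = 1+5+12 = 18, so the finish is 18 days.
Since N3 is critical, the +1 change carries straight to that chain (now 19 days).
No other chain overtakes it, so the finish is 19 days.
Change in finish: 19 − 18 = +1 days.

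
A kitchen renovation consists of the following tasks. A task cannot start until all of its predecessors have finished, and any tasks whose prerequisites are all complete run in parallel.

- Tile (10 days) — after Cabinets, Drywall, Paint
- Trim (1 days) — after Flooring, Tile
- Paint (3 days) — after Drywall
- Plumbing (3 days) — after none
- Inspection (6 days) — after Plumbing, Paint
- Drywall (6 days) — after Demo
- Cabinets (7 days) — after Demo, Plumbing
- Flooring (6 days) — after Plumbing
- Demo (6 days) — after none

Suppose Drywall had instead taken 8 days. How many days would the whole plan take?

28

Critical path before the change: Demo→Drywall→Paint→Tile→Trim = 6+6+3+10+1 = 26 giving 26 days.
Since Drywall is critical, the +2 change carries straight to that chain (now 28 days).
No other chain overtakes it, so the finish is 28 days.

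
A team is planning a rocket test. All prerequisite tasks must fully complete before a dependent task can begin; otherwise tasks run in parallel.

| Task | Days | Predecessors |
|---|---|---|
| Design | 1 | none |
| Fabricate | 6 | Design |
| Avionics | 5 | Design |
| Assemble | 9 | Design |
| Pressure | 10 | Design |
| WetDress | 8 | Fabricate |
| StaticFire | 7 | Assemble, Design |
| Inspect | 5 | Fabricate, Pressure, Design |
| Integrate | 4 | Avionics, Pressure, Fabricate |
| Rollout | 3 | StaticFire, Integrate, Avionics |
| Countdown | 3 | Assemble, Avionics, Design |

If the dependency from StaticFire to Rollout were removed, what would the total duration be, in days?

18

Original critical path: Design→Assemble→StaticFire→Rollout = 1+9+7+3 = 20 ⇒ 20 days.
Without StaticFire→Rollout, Rollout's earliest start moves from 17 to 15.
New critical path: Design→Pressure→Integrate→Rollout = 1+10+4+3 = 18 ⇒ 18 days.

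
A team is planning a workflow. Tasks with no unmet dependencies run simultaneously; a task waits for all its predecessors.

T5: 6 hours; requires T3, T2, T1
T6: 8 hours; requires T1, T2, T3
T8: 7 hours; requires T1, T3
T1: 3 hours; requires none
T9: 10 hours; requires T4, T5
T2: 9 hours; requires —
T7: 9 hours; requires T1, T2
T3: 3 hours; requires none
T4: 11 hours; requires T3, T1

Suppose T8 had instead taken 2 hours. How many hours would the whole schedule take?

25

The binding path is T2→T5→T9 = 9+6+10 = 25; finish at 25 hours.
T8 has 15 hours of float (longest path through it is 10).
That remains the longest chain; total 25 hours.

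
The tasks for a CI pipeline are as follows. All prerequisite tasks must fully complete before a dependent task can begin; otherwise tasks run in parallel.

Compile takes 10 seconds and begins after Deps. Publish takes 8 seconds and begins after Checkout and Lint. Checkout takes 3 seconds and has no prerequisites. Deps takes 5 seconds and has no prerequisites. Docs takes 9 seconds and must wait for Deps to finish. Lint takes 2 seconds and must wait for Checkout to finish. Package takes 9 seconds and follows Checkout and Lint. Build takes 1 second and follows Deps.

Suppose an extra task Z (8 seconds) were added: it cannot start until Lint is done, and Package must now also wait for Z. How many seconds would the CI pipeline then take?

Originally the CI pipeline takes 15 seconds.
With Z inserted, Package now waits for max(Checkout, Lint, Z).
New critical path: Checkout→Lint→Z→Package = 3+2+8+9 = 22 ⇒ 22 seconds.

22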